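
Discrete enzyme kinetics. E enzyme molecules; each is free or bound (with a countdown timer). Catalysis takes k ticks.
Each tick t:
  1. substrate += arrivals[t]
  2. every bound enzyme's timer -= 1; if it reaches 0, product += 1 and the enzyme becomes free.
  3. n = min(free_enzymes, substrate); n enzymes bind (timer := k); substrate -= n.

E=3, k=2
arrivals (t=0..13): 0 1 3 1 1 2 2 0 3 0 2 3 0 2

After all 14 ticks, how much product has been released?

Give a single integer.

t=0: arr=0 -> substrate=0 bound=0 product=0
t=1: arr=1 -> substrate=0 bound=1 product=0
t=2: arr=3 -> substrate=1 bound=3 product=0
t=3: arr=1 -> substrate=1 bound=3 product=1
t=4: arr=1 -> substrate=0 bound=3 product=3
t=5: arr=2 -> substrate=1 bound=3 product=4
t=6: arr=2 -> substrate=1 bound=3 product=6
t=7: arr=0 -> substrate=0 bound=3 product=7
t=8: arr=3 -> substrate=1 bound=3 product=9
t=9: arr=0 -> substrate=0 bound=3 product=10
t=10: arr=2 -> substrate=0 bound=3 product=12
t=11: arr=3 -> substrate=2 bound=3 product=13
t=12: arr=0 -> substrate=0 bound=3 product=15
t=13: arr=2 -> substrate=1 bound=3 product=16

Answer: 16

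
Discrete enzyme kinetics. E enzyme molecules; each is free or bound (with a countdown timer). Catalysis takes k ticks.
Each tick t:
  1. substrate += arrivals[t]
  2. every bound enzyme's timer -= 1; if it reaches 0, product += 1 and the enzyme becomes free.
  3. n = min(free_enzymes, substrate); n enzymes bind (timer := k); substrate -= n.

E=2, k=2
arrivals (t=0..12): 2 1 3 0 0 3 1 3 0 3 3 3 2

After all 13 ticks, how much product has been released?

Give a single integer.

Answer: 12

Derivation:
t=0: arr=2 -> substrate=0 bound=2 product=0
t=1: arr=1 -> substrate=1 bound=2 product=0
t=2: arr=3 -> substrate=2 bound=2 product=2
t=3: arr=0 -> substrate=2 bound=2 product=2
t=4: arr=0 -> substrate=0 bound=2 product=4
t=5: arr=3 -> substrate=3 bound=2 product=4
t=6: arr=1 -> substrate=2 bound=2 product=6
t=7: arr=3 -> substrate=5 bound=2 product=6
t=8: arr=0 -> substrate=3 bound=2 product=8
t=9: arr=3 -> substrate=6 bound=2 product=8
t=10: arr=3 -> substrate=7 bound=2 product=10
t=11: arr=3 -> substrate=10 bound=2 product=10
t=12: arr=2 -> substrate=10 bound=2 product=12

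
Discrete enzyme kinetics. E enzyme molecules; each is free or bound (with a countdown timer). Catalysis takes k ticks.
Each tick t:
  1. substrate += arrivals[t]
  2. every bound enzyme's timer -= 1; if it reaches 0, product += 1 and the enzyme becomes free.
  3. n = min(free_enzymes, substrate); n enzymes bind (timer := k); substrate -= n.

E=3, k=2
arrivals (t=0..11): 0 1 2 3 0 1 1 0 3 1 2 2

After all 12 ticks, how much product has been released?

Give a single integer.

Answer: 11

Derivation:
t=0: arr=0 -> substrate=0 bound=0 product=0
t=1: arr=1 -> substrate=0 bound=1 product=0
t=2: arr=2 -> substrate=0 bound=3 product=0
t=3: arr=3 -> substrate=2 bound=3 product=1
t=4: arr=0 -> substrate=0 bound=3 product=3
t=5: arr=1 -> substrate=0 bound=3 product=4
t=6: arr=1 -> substrate=0 bound=2 product=6
t=7: arr=0 -> substrate=0 bound=1 product=7
t=8: arr=3 -> substrate=0 bound=3 product=8
t=9: arr=1 -> substrate=1 bound=3 product=8
t=10: arr=2 -> substrate=0 bound=3 product=11
t=11: arr=2 -> substrate=2 bound=3 product=11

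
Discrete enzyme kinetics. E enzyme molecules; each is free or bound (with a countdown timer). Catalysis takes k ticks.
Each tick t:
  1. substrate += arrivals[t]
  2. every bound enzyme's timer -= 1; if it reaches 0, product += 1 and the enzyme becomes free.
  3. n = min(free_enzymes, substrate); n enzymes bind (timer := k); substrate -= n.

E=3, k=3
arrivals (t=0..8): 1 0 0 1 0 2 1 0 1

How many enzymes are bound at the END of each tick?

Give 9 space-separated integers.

Answer: 1 1 1 1 1 3 3 3 2

Derivation:
t=0: arr=1 -> substrate=0 bound=1 product=0
t=1: arr=0 -> substrate=0 bound=1 product=0
t=2: arr=0 -> substrate=0 bound=1 product=0
t=3: arr=1 -> substrate=0 bound=1 product=1
t=4: arr=0 -> substrate=0 bound=1 product=1
t=5: arr=2 -> substrate=0 bound=3 product=1
t=6: arr=1 -> substrate=0 bound=3 product=2
t=7: arr=0 -> substrate=0 bound=3 product=2
t=8: arr=1 -> substrate=0 bound=2 product=4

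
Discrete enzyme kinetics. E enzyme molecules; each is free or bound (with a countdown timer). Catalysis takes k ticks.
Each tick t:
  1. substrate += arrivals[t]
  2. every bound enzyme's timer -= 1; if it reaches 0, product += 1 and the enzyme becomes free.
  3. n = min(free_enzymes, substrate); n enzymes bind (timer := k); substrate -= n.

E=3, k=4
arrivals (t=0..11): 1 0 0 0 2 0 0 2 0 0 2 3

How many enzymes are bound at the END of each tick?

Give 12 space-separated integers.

t=0: arr=1 -> substrate=0 bound=1 product=0
t=1: arr=0 -> substrate=0 bound=1 product=0
t=2: arr=0 -> substrate=0 bound=1 product=0
t=3: arr=0 -> substrate=0 bound=1 product=0
t=4: arr=2 -> substrate=0 bound=2 product=1
t=5: arr=0 -> substrate=0 bound=2 product=1
t=6: arr=0 -> substrate=0 bound=2 product=1
t=7: arr=2 -> substrate=1 bound=3 product=1
t=8: arr=0 -> substrate=0 bound=2 product=3
t=9: arr=0 -> substrate=0 bound=2 product=3
t=10: arr=2 -> substrate=1 bound=3 product=3
t=11: arr=3 -> substrate=3 bound=3 product=4

Answer: 1 1 1 1 2 2 2 3 2 2 3 3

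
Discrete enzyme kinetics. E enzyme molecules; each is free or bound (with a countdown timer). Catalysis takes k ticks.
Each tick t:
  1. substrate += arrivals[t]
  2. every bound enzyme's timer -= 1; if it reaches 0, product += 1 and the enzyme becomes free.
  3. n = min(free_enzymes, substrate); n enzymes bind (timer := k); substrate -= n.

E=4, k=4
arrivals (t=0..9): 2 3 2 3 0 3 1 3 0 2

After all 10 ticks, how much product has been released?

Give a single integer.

t=0: arr=2 -> substrate=0 bound=2 product=0
t=1: arr=3 -> substrate=1 bound=4 product=0
t=2: arr=2 -> substrate=3 bound=4 product=0
t=3: arr=3 -> substrate=6 bound=4 product=0
t=4: arr=0 -> substrate=4 bound=4 product=2
t=5: arr=3 -> substrate=5 bound=4 product=4
t=6: arr=1 -> substrate=6 bound=4 product=4
t=7: arr=3 -> substrate=9 bound=4 product=4
t=8: arr=0 -> substrate=7 bound=4 product=6
t=9: arr=2 -> substrate=7 bound=4 product=8

Answer: 8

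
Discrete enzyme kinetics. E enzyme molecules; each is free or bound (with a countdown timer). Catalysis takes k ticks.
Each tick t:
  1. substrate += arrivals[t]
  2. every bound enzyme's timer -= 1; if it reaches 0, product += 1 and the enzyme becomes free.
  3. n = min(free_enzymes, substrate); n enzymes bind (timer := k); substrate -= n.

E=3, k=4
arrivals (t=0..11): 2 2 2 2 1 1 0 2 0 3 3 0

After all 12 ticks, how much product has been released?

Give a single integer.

t=0: arr=2 -> substrate=0 bound=2 product=0
t=1: arr=2 -> substrate=1 bound=3 product=0
t=2: arr=2 -> substrate=3 bound=3 product=0
t=3: arr=2 -> substrate=5 bound=3 product=0
t=4: arr=1 -> substrate=4 bound=3 product=2
t=5: arr=1 -> substrate=4 bound=3 product=3
t=6: arr=0 -> substrate=4 bound=3 product=3
t=7: arr=2 -> substrate=6 bound=3 product=3
t=8: arr=0 -> substrate=4 bound=3 product=5
t=9: arr=3 -> substrate=6 bound=3 product=6
t=10: arr=3 -> substrate=9 bound=3 product=6
t=11: arr=0 -> substrate=9 bound=3 product=6

Answer: 6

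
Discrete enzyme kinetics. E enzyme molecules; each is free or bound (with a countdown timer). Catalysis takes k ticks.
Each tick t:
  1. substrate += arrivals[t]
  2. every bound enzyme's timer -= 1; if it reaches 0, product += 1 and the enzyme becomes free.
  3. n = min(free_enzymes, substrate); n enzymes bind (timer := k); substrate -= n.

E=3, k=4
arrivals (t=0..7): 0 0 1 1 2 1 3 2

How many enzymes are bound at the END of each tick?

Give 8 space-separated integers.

Answer: 0 0 1 2 3 3 3 3

Derivation:
t=0: arr=0 -> substrate=0 bound=0 product=0
t=1: arr=0 -> substrate=0 bound=0 product=0
t=2: arr=1 -> substrate=0 bound=1 product=0
t=3: arr=1 -> substrate=0 bound=2 product=0
t=4: arr=2 -> substrate=1 bound=3 product=0
t=5: arr=1 -> substrate=2 bound=3 product=0
t=6: arr=3 -> substrate=4 bound=3 product=1
t=7: arr=2 -> substrate=5 bound=3 product=2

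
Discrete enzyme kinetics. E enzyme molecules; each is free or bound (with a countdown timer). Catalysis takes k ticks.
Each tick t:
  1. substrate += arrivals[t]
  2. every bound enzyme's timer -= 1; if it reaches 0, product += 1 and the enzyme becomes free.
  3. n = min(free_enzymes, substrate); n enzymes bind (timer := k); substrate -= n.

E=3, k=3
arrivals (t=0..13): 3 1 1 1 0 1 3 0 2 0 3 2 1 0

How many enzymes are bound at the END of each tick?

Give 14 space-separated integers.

Answer: 3 3 3 3 3 3 3 3 3 3 3 3 3 3

Derivation:
t=0: arr=3 -> substrate=0 bound=3 product=0
t=1: arr=1 -> substrate=1 bound=3 product=0
t=2: arr=1 -> substrate=2 bound=3 product=0
t=3: arr=1 -> substrate=0 bound=3 product=3
t=4: arr=0 -> substrate=0 bound=3 product=3
t=5: arr=1 -> substrate=1 bound=3 product=3
t=6: arr=3 -> substrate=1 bound=3 product=6
t=7: arr=0 -> substrate=1 bound=3 product=6
t=8: arr=2 -> substrate=3 bound=3 product=6
t=9: arr=0 -> substrate=0 bound=3 product=9
t=10: arr=3 -> substrate=3 bound=3 product=9
t=11: arr=2 -> substrate=5 bound=3 product=9
t=12: arr=1 -> substrate=3 bound=3 product=12
t=13: arr=0 -> substrate=3 bound=3 product=12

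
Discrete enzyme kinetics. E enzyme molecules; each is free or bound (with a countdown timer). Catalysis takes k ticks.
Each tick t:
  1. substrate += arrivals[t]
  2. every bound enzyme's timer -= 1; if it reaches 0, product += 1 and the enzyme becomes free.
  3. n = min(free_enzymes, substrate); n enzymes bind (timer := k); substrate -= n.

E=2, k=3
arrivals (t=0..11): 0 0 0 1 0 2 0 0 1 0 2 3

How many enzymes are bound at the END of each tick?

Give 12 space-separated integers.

Answer: 0 0 0 1 1 2 2 2 2 1 2 2

Derivation:
t=0: arr=0 -> substrate=0 bound=0 product=0
t=1: arr=0 -> substrate=0 bound=0 product=0
t=2: arr=0 -> substrate=0 bound=0 product=0
t=3: arr=1 -> substrate=0 bound=1 product=0
t=4: arr=0 -> substrate=0 bound=1 product=0
t=5: arr=2 -> substrate=1 bound=2 product=0
t=6: arr=0 -> substrate=0 bound=2 product=1
t=7: arr=0 -> substrate=0 bound=2 product=1
t=8: arr=1 -> substrate=0 bound=2 product=2
t=9: arr=0 -> substrate=0 bound=1 product=3
t=10: arr=2 -> substrate=1 bound=2 product=3
t=11: arr=3 -> substrate=3 bound=2 product=4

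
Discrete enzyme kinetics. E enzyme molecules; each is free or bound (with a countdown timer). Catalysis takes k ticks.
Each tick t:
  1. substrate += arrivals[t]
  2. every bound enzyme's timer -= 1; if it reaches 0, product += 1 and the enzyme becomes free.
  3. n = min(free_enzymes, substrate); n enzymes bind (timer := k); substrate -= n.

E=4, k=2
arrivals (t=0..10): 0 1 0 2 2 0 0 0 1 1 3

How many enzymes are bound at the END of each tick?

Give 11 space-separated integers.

t=0: arr=0 -> substrate=0 bound=0 product=0
t=1: arr=1 -> substrate=0 bound=1 product=0
t=2: arr=0 -> substrate=0 bound=1 product=0
t=3: arr=2 -> substrate=0 bound=2 product=1
t=4: arr=2 -> substrate=0 bound=4 product=1
t=5: arr=0 -> substrate=0 bound=2 product=3
t=6: arr=0 -> substrate=0 bound=0 product=5
t=7: arr=0 -> substrate=0 bound=0 product=5
t=8: arr=1 -> substrate=0 bound=1 product=5
t=9: arr=1 -> substrate=0 bound=2 product=5
t=10: arr=3 -> substrate=0 bound=4 product=6

Answer: 0 1 1 2 4 2 0 0 1 2 4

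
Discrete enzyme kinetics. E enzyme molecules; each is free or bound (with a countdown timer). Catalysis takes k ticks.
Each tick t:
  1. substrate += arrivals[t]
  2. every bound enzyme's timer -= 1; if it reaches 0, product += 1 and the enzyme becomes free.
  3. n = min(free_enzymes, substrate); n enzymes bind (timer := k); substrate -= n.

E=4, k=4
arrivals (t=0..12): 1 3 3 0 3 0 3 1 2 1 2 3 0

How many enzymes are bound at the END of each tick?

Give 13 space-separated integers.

t=0: arr=1 -> substrate=0 bound=1 product=0
t=1: arr=3 -> substrate=0 bound=4 product=0
t=2: arr=3 -> substrate=3 bound=4 product=0
t=3: arr=0 -> substrate=3 bound=4 product=0
t=4: arr=3 -> substrate=5 bound=4 product=1
t=5: arr=0 -> substrate=2 bound=4 product=4
t=6: arr=3 -> substrate=5 bound=4 product=4
t=7: arr=1 -> substrate=6 bound=4 product=4
t=8: arr=2 -> substrate=7 bound=4 product=5
t=9: arr=1 -> substrate=5 bound=4 product=8
t=10: arr=2 -> substrate=7 bound=4 product=8
t=11: arr=3 -> substrate=10 bound=4 product=8
t=12: arr=0 -> substrate=9 bound=4 product=9

Answer: 1 4 4 4 4 4 4 4 4 4 4 4 4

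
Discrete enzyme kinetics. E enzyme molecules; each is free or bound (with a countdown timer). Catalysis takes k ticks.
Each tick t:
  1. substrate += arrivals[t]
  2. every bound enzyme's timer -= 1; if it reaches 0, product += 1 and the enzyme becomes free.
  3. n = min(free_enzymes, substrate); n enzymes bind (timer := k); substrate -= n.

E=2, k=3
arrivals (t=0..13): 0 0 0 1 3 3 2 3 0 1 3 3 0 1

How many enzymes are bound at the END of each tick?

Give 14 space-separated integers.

t=0: arr=0 -> substrate=0 bound=0 product=0
t=1: arr=0 -> substrate=0 bound=0 product=0
t=2: arr=0 -> substrate=0 bound=0 product=0
t=3: arr=1 -> substrate=0 bound=1 product=0
t=4: arr=3 -> substrate=2 bound=2 product=0
t=5: arr=3 -> substrate=5 bound=2 product=0
t=6: arr=2 -> substrate=6 bound=2 product=1
t=7: arr=3 -> substrate=8 bound=2 product=2
t=8: arr=0 -> substrate=8 bound=2 product=2
t=9: arr=1 -> substrate=8 bound=2 product=3
t=10: arr=3 -> substrate=10 bound=2 product=4
t=11: arr=3 -> substrate=13 bound=2 product=4
t=12: arr=0 -> substrate=12 bound=2 product=5
t=13: arr=1 -> substrate=12 bound=2 product=6

Answer: 0 0 0 1 2 2 2 2 2 2 2 2 2 2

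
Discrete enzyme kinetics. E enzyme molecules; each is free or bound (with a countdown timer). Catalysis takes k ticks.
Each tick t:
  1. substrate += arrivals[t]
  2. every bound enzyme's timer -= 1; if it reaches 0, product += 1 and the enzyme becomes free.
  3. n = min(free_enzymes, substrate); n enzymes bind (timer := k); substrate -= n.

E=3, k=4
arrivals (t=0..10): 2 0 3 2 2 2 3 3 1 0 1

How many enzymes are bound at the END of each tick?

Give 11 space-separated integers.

Answer: 2 2 3 3 3 3 3 3 3 3 3

Derivation:
t=0: arr=2 -> substrate=0 bound=2 product=0
t=1: arr=0 -> substrate=0 bound=2 product=0
t=2: arr=3 -> substrate=2 bound=3 product=0
t=3: arr=2 -> substrate=4 bound=3 product=0
t=4: arr=2 -> substrate=4 bound=3 product=2
t=5: arr=2 -> substrate=6 bound=3 product=2
t=6: arr=3 -> substrate=8 bound=3 product=3
t=7: arr=3 -> substrate=11 bound=3 product=3
t=8: arr=1 -> substrate=10 bound=3 product=5
t=9: arr=0 -> substrate=10 bound=3 product=5
t=10: arr=1 -> substrate=10 bound=3 product=6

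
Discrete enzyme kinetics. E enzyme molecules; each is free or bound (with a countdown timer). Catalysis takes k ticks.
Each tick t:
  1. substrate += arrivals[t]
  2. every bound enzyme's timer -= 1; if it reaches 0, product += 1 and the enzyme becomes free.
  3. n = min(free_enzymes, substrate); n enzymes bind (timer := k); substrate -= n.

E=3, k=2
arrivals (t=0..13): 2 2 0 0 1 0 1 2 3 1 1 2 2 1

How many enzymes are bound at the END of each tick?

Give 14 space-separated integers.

Answer: 2 3 2 1 1 1 1 3 3 3 3 3 3 3

Derivation:
t=0: arr=2 -> substrate=0 bound=2 product=0
t=1: arr=2 -> substrate=1 bound=3 product=0
t=2: arr=0 -> substrate=0 bound=2 product=2
t=3: arr=0 -> substrate=0 bound=1 product=3
t=4: arr=1 -> substrate=0 bound=1 product=4
t=5: arr=0 -> substrate=0 bound=1 product=4
t=6: arr=1 -> substrate=0 bound=1 product=5
t=7: arr=2 -> substrate=0 bound=3 product=5
t=8: arr=3 -> substrate=2 bound=3 product=6
t=9: arr=1 -> substrate=1 bound=3 product=8
t=10: arr=1 -> substrate=1 bound=3 product=9
t=11: arr=2 -> substrate=1 bound=3 product=11
t=12: arr=2 -> substrate=2 bound=3 product=12
t=13: arr=1 -> substrate=1 bound=3 product=14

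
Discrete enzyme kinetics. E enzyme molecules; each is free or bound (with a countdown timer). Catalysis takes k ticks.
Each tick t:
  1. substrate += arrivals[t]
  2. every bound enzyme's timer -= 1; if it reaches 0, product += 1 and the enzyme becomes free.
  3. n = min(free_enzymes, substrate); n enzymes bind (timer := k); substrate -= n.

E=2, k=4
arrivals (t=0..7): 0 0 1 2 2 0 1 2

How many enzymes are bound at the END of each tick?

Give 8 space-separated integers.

t=0: arr=0 -> substrate=0 bound=0 product=0
t=1: arr=0 -> substrate=0 bound=0 product=0
t=2: arr=1 -> substrate=0 bound=1 product=0
t=3: arr=2 -> substrate=1 bound=2 product=0
t=4: arr=2 -> substrate=3 bound=2 product=0
t=5: arr=0 -> substrate=3 bound=2 product=0
t=6: arr=1 -> substrate=3 bound=2 product=1
t=7: arr=2 -> substrate=4 bound=2 product=2

Answer: 0 0 1 2 2 2 2 2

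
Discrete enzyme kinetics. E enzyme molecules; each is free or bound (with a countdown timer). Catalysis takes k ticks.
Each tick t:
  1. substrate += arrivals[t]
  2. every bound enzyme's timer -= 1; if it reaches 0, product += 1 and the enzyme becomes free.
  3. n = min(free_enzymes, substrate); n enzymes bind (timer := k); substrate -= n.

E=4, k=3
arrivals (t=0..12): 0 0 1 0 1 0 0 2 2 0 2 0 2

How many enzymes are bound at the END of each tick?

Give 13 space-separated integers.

t=0: arr=0 -> substrate=0 bound=0 product=0
t=1: arr=0 -> substrate=0 bound=0 product=0
t=2: arr=1 -> substrate=0 bound=1 product=0
t=3: arr=0 -> substrate=0 bound=1 product=0
t=4: arr=1 -> substrate=0 bound=2 product=0
t=5: arr=0 -> substrate=0 bound=1 product=1
t=6: arr=0 -> substrate=0 bound=1 product=1
t=7: arr=2 -> substrate=0 bound=2 product=2
t=8: arr=2 -> substrate=0 bound=4 product=2
t=9: arr=0 -> substrate=0 bound=4 product=2
t=10: arr=2 -> substrate=0 bound=4 product=4
t=11: arr=0 -> substrate=0 bound=2 product=6
t=12: arr=2 -> substrate=0 bound=4 product=6

Answer: 0 0 1 1 2 1 1 2 4 4 4 2 4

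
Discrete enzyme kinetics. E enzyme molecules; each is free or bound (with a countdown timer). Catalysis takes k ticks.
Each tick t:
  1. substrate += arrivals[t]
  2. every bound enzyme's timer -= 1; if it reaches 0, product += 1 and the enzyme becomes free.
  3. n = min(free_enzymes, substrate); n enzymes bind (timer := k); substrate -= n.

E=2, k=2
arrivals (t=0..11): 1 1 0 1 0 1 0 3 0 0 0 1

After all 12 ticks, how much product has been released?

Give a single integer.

Answer: 7

Derivation:
t=0: arr=1 -> substrate=0 bound=1 product=0
t=1: arr=1 -> substrate=0 bound=2 product=0
t=2: arr=0 -> substrate=0 bound=1 product=1
t=3: arr=1 -> substrate=0 bound=1 product=2
t=4: arr=0 -> substrate=0 bound=1 product=2
t=5: arr=1 -> substrate=0 bound=1 product=3
t=6: arr=0 -> substrate=0 bound=1 product=3
t=7: arr=3 -> substrate=1 bound=2 product=4
t=8: arr=0 -> substrate=1 bound=2 product=4
t=9: arr=0 -> substrate=0 bound=1 product=6
t=10: arr=0 -> substrate=0 bound=1 product=6
t=11: arr=1 -> substrate=0 bound=1 product=7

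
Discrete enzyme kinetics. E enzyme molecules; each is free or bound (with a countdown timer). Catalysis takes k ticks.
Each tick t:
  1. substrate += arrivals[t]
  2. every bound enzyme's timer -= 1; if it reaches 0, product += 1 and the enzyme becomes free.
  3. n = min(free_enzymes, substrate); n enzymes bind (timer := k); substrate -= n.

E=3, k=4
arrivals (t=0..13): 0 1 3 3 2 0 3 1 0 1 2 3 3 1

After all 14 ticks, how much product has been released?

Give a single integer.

t=0: arr=0 -> substrate=0 bound=0 product=0
t=1: arr=1 -> substrate=0 bound=1 product=0
t=2: arr=3 -> substrate=1 bound=3 product=0
t=3: arr=3 -> substrate=4 bound=3 product=0
t=4: arr=2 -> substrate=6 bound=3 product=0
t=5: arr=0 -> substrate=5 bound=3 product=1
t=6: arr=3 -> substrate=6 bound=3 product=3
t=7: arr=1 -> substrate=7 bound=3 product=3
t=8: arr=0 -> substrate=7 bound=3 product=3
t=9: arr=1 -> substrate=7 bound=3 product=4
t=10: arr=2 -> substrate=7 bound=3 product=6
t=11: arr=3 -> substrate=10 bound=3 product=6
t=12: arr=3 -> substrate=13 bound=3 product=6
t=13: arr=1 -> substrate=13 bound=3 product=7

Answer: 7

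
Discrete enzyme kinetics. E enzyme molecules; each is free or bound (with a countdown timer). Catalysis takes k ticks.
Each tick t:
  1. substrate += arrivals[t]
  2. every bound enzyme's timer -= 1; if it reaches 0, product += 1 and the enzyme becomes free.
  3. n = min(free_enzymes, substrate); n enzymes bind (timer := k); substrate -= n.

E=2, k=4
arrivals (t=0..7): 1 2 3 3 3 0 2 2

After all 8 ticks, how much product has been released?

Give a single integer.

t=0: arr=1 -> substrate=0 bound=1 product=0
t=1: arr=2 -> substrate=1 bound=2 product=0
t=2: arr=3 -> substrate=4 bound=2 product=0
t=3: arr=3 -> substrate=7 bound=2 product=0
t=4: arr=3 -> substrate=9 bound=2 product=1
t=5: arr=0 -> substrate=8 bound=2 product=2
t=6: arr=2 -> substrate=10 bound=2 product=2
t=7: arr=2 -> substrate=12 bound=2 product=2

Answer: 2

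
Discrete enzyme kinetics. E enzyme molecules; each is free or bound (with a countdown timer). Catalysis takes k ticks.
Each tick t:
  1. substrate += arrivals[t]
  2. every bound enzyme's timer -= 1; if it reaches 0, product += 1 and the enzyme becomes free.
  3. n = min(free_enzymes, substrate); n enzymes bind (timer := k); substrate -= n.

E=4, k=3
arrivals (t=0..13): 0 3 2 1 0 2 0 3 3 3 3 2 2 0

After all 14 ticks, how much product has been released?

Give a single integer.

Answer: 14

Derivation:
t=0: arr=0 -> substrate=0 bound=0 product=0
t=1: arr=3 -> substrate=0 bound=3 product=0
t=2: arr=2 -> substrate=1 bound=4 product=0
t=3: arr=1 -> substrate=2 bound=4 product=0
t=4: arr=0 -> substrate=0 bound=3 product=3
t=5: arr=2 -> substrate=0 bound=4 product=4
t=6: arr=0 -> substrate=0 bound=4 product=4
t=7: arr=3 -> substrate=1 bound=4 product=6
t=8: arr=3 -> substrate=2 bound=4 product=8
t=9: arr=3 -> substrate=5 bound=4 product=8
t=10: arr=3 -> substrate=6 bound=4 product=10
t=11: arr=2 -> substrate=6 bound=4 product=12
t=12: arr=2 -> substrate=8 bound=4 product=12
t=13: arr=0 -> substrate=6 bound=4 product=14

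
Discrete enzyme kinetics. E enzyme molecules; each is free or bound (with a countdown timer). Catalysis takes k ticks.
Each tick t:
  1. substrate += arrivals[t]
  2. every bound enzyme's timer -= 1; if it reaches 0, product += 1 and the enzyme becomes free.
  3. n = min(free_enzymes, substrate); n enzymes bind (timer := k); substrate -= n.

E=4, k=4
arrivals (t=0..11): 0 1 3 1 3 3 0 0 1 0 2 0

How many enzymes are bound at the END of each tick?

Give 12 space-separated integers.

Answer: 0 1 4 4 4 4 4 4 4 4 4 4

Derivation:
t=0: arr=0 -> substrate=0 bound=0 product=0
t=1: arr=1 -> substrate=0 bound=1 product=0
t=2: arr=3 -> substrate=0 bound=4 product=0
t=3: arr=1 -> substrate=1 bound=4 product=0
t=4: arr=3 -> substrate=4 bound=4 product=0
t=5: arr=3 -> substrate=6 bound=4 product=1
t=6: arr=0 -> substrate=3 bound=4 product=4
t=7: arr=0 -> substrate=3 bound=4 product=4
t=8: arr=1 -> substrate=4 bound=4 product=4
t=9: arr=0 -> substrate=3 bound=4 product=5
t=10: arr=2 -> substrate=2 bound=4 product=8
t=11: arr=0 -> substrate=2 bound=4 product=8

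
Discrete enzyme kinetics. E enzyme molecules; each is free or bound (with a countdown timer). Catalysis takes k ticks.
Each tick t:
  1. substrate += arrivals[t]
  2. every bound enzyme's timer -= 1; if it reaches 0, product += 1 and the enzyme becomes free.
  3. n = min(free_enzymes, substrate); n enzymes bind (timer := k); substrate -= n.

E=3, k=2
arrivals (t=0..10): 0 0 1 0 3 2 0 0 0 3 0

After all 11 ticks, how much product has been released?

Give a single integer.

Answer: 6

Derivation:
t=0: arr=0 -> substrate=0 bound=0 product=0
t=1: arr=0 -> substrate=0 bound=0 product=0
t=2: arr=1 -> substrate=0 bound=1 product=0
t=3: arr=0 -> substrate=0 bound=1 product=0
t=4: arr=3 -> substrate=0 bound=3 product=1
t=5: arr=2 -> substrate=2 bound=3 product=1
t=6: arr=0 -> substrate=0 bound=2 product=4
t=7: arr=0 -> substrate=0 bound=2 product=4
t=8: arr=0 -> substrate=0 bound=0 product=6
t=9: arr=3 -> substrate=0 bound=3 product=6
t=10: arr=0 -> substrate=0 bound=3 product=6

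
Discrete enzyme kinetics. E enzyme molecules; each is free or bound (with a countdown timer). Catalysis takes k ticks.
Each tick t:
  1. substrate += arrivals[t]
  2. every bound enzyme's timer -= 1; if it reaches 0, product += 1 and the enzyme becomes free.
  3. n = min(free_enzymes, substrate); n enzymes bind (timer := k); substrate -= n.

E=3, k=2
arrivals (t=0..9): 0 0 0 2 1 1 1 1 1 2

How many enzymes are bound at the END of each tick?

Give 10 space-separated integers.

t=0: arr=0 -> substrate=0 bound=0 product=0
t=1: arr=0 -> substrate=0 bound=0 product=0
t=2: arr=0 -> substrate=0 bound=0 product=0
t=3: arr=2 -> substrate=0 bound=2 product=0
t=4: arr=1 -> substrate=0 bound=3 product=0
t=5: arr=1 -> substrate=0 bound=2 product=2
t=6: arr=1 -> substrate=0 bound=2 product=3
t=7: arr=1 -> substrate=0 bound=2 product=4
t=8: arr=1 -> substrate=0 bound=2 product=5
t=9: arr=2 -> substrate=0 bound=3 product=6

Answer: 0 0 0 2 3 2 2 2 2 3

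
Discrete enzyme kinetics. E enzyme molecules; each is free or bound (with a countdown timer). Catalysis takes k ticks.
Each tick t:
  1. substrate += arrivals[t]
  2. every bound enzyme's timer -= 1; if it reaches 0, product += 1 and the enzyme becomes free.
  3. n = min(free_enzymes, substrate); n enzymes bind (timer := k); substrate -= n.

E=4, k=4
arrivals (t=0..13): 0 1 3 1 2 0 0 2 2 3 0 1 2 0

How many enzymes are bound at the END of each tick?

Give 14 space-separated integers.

Answer: 0 1 4 4 4 4 3 4 4 4 4 4 4 4

Derivation:
t=0: arr=0 -> substrate=0 bound=0 product=0
t=1: arr=1 -> substrate=0 bound=1 product=0
t=2: arr=3 -> substrate=0 bound=4 product=0
t=3: arr=1 -> substrate=1 bound=4 product=0
t=4: arr=2 -> substrate=3 bound=4 product=0
t=5: arr=0 -> substrate=2 bound=4 product=1
t=6: arr=0 -> substrate=0 bound=3 product=4
t=7: arr=2 -> substrate=1 bound=4 product=4
t=8: arr=2 -> substrate=3 bound=4 product=4
t=9: arr=3 -> substrate=5 bound=4 product=5
t=10: arr=0 -> substrate=3 bound=4 product=7
t=11: arr=1 -> substrate=3 bound=4 product=8
t=12: arr=2 -> substrate=5 bound=4 product=8
t=13: arr=0 -> substrate=4 bound=4 product=9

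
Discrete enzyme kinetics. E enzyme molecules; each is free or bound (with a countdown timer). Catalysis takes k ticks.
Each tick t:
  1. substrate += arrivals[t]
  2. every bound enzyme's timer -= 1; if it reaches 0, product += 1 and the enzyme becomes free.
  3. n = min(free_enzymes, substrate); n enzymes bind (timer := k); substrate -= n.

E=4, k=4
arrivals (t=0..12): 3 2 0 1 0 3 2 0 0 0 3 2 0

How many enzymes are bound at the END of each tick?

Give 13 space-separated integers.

t=0: arr=3 -> substrate=0 bound=3 product=0
t=1: arr=2 -> substrate=1 bound=4 product=0
t=2: arr=0 -> substrate=1 bound=4 product=0
t=3: arr=1 -> substrate=2 bound=4 product=0
t=4: arr=0 -> substrate=0 bound=3 product=3
t=5: arr=3 -> substrate=1 bound=4 product=4
t=6: arr=2 -> substrate=3 bound=4 product=4
t=7: arr=0 -> substrate=3 bound=4 product=4
t=8: arr=0 -> substrate=1 bound=4 product=6
t=9: arr=0 -> substrate=0 bound=3 product=8
t=10: arr=3 -> substrate=2 bound=4 product=8
t=11: arr=2 -> substrate=4 bound=4 product=8
t=12: arr=0 -> substrate=2 bound=4 product=10

Answer: 3 4 4 4 3 4 4 4 4 3 4 4 4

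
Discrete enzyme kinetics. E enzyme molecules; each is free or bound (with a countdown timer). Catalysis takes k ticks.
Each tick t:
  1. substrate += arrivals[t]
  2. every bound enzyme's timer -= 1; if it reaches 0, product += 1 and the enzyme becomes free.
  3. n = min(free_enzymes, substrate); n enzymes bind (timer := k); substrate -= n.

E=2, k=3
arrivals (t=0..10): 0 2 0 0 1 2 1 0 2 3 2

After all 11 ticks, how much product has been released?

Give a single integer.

Answer: 5

Derivation:
t=0: arr=0 -> substrate=0 bound=0 product=0
t=1: arr=2 -> substrate=0 bound=2 product=0
t=2: arr=0 -> substrate=0 bound=2 product=0
t=3: arr=0 -> substrate=0 bound=2 product=0
t=4: arr=1 -> substrate=0 bound=1 product=2
t=5: arr=2 -> substrate=1 bound=2 product=2
t=6: arr=1 -> substrate=2 bound=2 product=2
t=7: arr=0 -> substrate=1 bound=2 product=3
t=8: arr=2 -> substrate=2 bound=2 product=4
t=9: arr=3 -> substrate=5 bound=2 product=4
t=10: arr=2 -> substrate=6 bound=2 product=5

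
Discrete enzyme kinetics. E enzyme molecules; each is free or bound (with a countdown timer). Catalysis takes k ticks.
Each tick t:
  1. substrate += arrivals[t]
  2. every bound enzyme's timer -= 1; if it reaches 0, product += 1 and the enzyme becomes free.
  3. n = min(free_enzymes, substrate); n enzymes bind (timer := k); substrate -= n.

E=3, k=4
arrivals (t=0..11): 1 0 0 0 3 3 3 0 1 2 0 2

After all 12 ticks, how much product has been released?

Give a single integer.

t=0: arr=1 -> substrate=0 bound=1 product=0
t=1: arr=0 -> substrate=0 bound=1 product=0
t=2: arr=0 -> substrate=0 bound=1 product=0
t=3: arr=0 -> substrate=0 bound=1 product=0
t=4: arr=3 -> substrate=0 bound=3 product=1
t=5: arr=3 -> substrate=3 bound=3 product=1
t=6: arr=3 -> substrate=6 bound=3 product=1
t=7: arr=0 -> substrate=6 bound=3 product=1
t=8: arr=1 -> substrate=4 bound=3 product=4
t=9: arr=2 -> substrate=6 bound=3 product=4
t=10: arr=0 -> substrate=6 bound=3 product=4
t=11: arr=2 -> substrate=8 bound=3 product=4

Answer: 4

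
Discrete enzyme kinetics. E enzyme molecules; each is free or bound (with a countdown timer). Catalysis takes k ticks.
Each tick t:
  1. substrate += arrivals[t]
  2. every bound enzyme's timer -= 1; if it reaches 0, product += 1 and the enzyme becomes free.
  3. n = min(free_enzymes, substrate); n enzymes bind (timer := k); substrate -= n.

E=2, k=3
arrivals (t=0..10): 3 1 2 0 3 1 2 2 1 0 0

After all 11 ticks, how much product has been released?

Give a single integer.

Answer: 6

Derivation:
t=0: arr=3 -> substrate=1 bound=2 product=0
t=1: arr=1 -> substrate=2 bound=2 product=0
t=2: arr=2 -> substrate=4 bound=2 product=0
t=3: arr=0 -> substrate=2 bound=2 product=2
t=4: arr=3 -> substrate=5 bound=2 product=2
t=5: arr=1 -> substrate=6 bound=2 product=2
t=6: arr=2 -> substrate=6 bound=2 product=4
t=7: arr=2 -> substrate=8 bound=2 product=4
t=8: arr=1 -> substrate=9 bound=2 product=4
t=9: arr=0 -> substrate=7 bound=2 product=6
t=10: arr=0 -> substrate=7 bound=2 product=6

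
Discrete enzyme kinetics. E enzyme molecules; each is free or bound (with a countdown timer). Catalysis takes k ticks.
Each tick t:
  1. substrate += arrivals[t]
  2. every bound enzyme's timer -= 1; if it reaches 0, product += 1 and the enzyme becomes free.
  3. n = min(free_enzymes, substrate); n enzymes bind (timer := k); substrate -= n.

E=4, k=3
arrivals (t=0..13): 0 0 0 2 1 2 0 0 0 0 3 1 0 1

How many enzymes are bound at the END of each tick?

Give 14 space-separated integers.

t=0: arr=0 -> substrate=0 bound=0 product=0
t=1: arr=0 -> substrate=0 bound=0 product=0
t=2: arr=0 -> substrate=0 bound=0 product=0
t=3: arr=2 -> substrate=0 bound=2 product=0
t=4: arr=1 -> substrate=0 bound=3 product=0
t=5: arr=2 -> substrate=1 bound=4 product=0
t=6: arr=0 -> substrate=0 bound=3 product=2
t=7: arr=0 -> substrate=0 bound=2 product=3
t=8: arr=0 -> substrate=0 bound=1 product=4
t=9: arr=0 -> substrate=0 bound=0 product=5
t=10: arr=3 -> substrate=0 bound=3 product=5
t=11: arr=1 -> substrate=0 bound=4 product=5
t=12: arr=0 -> substrate=0 bound=4 product=5
t=13: arr=1 -> substrate=0 bound=2 product=8

Answer: 0 0 0 2 3 4 3 2 1 0 3 4 4 2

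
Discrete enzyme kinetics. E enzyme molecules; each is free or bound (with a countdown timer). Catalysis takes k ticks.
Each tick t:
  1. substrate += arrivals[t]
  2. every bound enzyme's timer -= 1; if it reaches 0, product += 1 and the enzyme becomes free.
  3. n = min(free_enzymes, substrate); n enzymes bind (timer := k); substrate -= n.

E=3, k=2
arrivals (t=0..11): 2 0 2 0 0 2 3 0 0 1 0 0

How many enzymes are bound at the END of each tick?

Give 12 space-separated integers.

Answer: 2 2 2 2 0 2 3 3 2 1 1 0

Derivation:
t=0: arr=2 -> substrate=0 bound=2 product=0
t=1: arr=0 -> substrate=0 bound=2 product=0
t=2: arr=2 -> substrate=0 bound=2 product=2
t=3: arr=0 -> substrate=0 bound=2 product=2
t=4: arr=0 -> substrate=0 bound=0 product=4
t=5: arr=2 -> substrate=0 bound=2 product=4
t=6: arr=3 -> substrate=2 bound=3 product=4
t=7: arr=0 -> substrate=0 bound=3 product=6
t=8: arr=0 -> substrate=0 bound=2 product=7
t=9: arr=1 -> substrate=0 bound=1 product=9
t=10: arr=0 -> substrate=0 bound=1 product=9
t=11: arr=0 -> substrate=0 bound=0 product=10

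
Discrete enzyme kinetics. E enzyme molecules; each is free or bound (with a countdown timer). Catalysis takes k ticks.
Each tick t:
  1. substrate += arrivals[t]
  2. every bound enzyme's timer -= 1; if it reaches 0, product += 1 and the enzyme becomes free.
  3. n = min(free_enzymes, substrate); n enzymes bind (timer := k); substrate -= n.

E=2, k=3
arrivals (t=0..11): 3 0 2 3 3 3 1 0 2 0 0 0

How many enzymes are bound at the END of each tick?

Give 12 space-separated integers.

Answer: 2 2 2 2 2 2 2 2 2 2 2 2

Derivation:
t=0: arr=3 -> substrate=1 bound=2 product=0
t=1: arr=0 -> substrate=1 bound=2 product=0
t=2: arr=2 -> substrate=3 bound=2 product=0
t=3: arr=3 -> substrate=4 bound=2 product=2
t=4: arr=3 -> substrate=7 bound=2 product=2
t=5: arr=3 -> substrate=10 bound=2 product=2
t=6: arr=1 -> substrate=9 bound=2 product=4
t=7: arr=0 -> substrate=9 bound=2 product=4
t=8: arr=2 -> substrate=11 bound=2 product=4
t=9: arr=0 -> substrate=9 bound=2 product=6
t=10: arr=0 -> substrate=9 bound=2 product=6
t=11: arr=0 -> substrate=9 bound=2 product=6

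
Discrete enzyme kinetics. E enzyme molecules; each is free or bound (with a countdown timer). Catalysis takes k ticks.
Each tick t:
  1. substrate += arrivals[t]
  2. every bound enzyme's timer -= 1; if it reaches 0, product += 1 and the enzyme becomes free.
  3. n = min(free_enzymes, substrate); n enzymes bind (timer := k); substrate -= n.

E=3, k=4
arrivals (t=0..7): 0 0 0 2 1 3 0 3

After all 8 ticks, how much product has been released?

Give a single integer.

Answer: 2

Derivation:
t=0: arr=0 -> substrate=0 bound=0 product=0
t=1: arr=0 -> substrate=0 bound=0 product=0
t=2: arr=0 -> substrate=0 bound=0 product=0
t=3: arr=2 -> substrate=0 bound=2 product=0
t=4: arr=1 -> substrate=0 bound=3 product=0
t=5: arr=3 -> substrate=3 bound=3 product=0
t=6: arr=0 -> substrate=3 bound=3 product=0
t=7: arr=3 -> substrate=4 bound=3 product=2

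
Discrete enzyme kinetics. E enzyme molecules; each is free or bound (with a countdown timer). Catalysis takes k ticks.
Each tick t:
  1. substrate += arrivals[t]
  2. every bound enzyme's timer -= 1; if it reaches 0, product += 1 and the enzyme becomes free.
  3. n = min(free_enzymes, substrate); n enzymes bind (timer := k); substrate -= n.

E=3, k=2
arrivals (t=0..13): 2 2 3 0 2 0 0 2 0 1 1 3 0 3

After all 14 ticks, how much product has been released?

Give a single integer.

t=0: arr=2 -> substrate=0 bound=2 product=0
t=1: arr=2 -> substrate=1 bound=3 product=0
t=2: arr=3 -> substrate=2 bound=3 product=2
t=3: arr=0 -> substrate=1 bound=3 product=3
t=4: arr=2 -> substrate=1 bound=3 product=5
t=5: arr=0 -> substrate=0 bound=3 product=6
t=6: arr=0 -> substrate=0 bound=1 product=8
t=7: arr=2 -> substrate=0 bound=2 product=9
t=8: arr=0 -> substrate=0 bound=2 product=9
t=9: arr=1 -> substrate=0 bound=1 product=11
t=10: arr=1 -> substrate=0 bound=2 product=11
t=11: arr=3 -> substrate=1 bound=3 product=12
t=12: arr=0 -> substrate=0 bound=3 product=13
t=13: arr=3 -> substrate=1 bound=3 product=15

Answer: 15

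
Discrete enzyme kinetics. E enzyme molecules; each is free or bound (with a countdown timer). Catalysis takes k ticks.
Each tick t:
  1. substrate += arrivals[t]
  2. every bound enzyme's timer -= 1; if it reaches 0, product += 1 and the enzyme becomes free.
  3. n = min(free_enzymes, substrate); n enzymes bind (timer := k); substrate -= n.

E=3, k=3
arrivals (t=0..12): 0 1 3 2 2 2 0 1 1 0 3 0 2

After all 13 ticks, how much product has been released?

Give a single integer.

t=0: arr=0 -> substrate=0 bound=0 product=0
t=1: arr=1 -> substrate=0 bound=1 product=0
t=2: arr=3 -> substrate=1 bound=3 product=0
t=3: arr=2 -> substrate=3 bound=3 product=0
t=4: arr=2 -> substrate=4 bound=3 product=1
t=5: arr=2 -> substrate=4 bound=3 product=3
t=6: arr=0 -> substrate=4 bound=3 product=3
t=7: arr=1 -> substrate=4 bound=3 product=4
t=8: arr=1 -> substrate=3 bound=3 product=6
t=9: arr=0 -> substrate=3 bound=3 product=6
t=10: arr=3 -> substrate=5 bound=3 product=7
t=11: arr=0 -> substrate=3 bound=3 product=9
t=12: arr=2 -> substrate=5 bound=3 product=9

Answer: 9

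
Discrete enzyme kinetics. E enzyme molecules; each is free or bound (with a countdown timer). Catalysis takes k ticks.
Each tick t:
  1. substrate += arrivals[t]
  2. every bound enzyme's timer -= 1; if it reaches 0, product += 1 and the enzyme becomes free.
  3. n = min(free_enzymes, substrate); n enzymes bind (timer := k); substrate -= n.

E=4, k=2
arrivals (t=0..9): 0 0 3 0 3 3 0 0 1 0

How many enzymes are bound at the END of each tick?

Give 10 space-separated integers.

Answer: 0 0 3 3 3 4 3 2 1 1

Derivation:
t=0: arr=0 -> substrate=0 bound=0 product=0
t=1: arr=0 -> substrate=0 bound=0 product=0
t=2: arr=3 -> substrate=0 bound=3 product=0
t=3: arr=0 -> substrate=0 bound=3 product=0
t=4: arr=3 -> substrate=0 bound=3 product=3
t=5: arr=3 -> substrate=2 bound=4 product=3
t=6: arr=0 -> substrate=0 bound=3 product=6
t=7: arr=0 -> substrate=0 bound=2 product=7
t=8: arr=1 -> substrate=0 bound=1 product=9
t=9: arr=0 -> substrate=0 bound=1 product=9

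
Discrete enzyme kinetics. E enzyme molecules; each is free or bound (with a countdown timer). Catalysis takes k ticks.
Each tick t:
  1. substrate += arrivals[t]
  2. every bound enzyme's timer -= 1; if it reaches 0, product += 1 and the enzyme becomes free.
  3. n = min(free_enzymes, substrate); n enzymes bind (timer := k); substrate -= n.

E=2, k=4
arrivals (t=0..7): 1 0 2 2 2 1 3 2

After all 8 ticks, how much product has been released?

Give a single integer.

Answer: 2

Derivation:
t=0: arr=1 -> substrate=0 bound=1 product=0
t=1: arr=0 -> substrate=0 bound=1 product=0
t=2: arr=2 -> substrate=1 bound=2 product=0
t=3: arr=2 -> substrate=3 bound=2 product=0
t=4: arr=2 -> substrate=4 bound=2 product=1
t=5: arr=1 -> substrate=5 bound=2 product=1
t=6: arr=3 -> substrate=7 bound=2 product=2
t=7: arr=2 -> substrate=9 bound=2 product=2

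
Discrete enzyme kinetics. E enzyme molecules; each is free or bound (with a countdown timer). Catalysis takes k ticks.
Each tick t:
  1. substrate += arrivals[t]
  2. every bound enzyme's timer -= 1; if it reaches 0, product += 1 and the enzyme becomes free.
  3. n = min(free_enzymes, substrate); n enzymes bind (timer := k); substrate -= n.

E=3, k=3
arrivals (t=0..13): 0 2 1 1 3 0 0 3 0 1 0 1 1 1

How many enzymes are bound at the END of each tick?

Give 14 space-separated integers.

t=0: arr=0 -> substrate=0 bound=0 product=0
t=1: arr=2 -> substrate=0 bound=2 product=0
t=2: arr=1 -> substrate=0 bound=3 product=0
t=3: arr=1 -> substrate=1 bound=3 product=0
t=4: arr=3 -> substrate=2 bound=3 product=2
t=5: arr=0 -> substrate=1 bound=3 product=3
t=6: arr=0 -> substrate=1 bound=3 product=3
t=7: arr=3 -> substrate=2 bound=3 product=5
t=8: arr=0 -> substrate=1 bound=3 product=6
t=9: arr=1 -> substrate=2 bound=3 product=6
t=10: arr=0 -> substrate=0 bound=3 product=8
t=11: arr=1 -> substrate=0 bound=3 product=9
t=12: arr=1 -> substrate=1 bound=3 product=9
t=13: arr=1 -> substrate=0 bound=3 product=11

Answer: 0 2 3 3 3 3 3 3 3 3 3 3 3 3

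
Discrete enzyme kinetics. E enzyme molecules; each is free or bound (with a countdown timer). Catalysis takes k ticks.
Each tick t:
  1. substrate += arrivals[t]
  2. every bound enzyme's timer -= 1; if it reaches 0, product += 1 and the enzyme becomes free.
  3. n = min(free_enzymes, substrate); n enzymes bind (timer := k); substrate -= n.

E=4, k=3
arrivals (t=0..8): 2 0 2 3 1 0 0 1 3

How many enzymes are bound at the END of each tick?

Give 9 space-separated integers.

t=0: arr=2 -> substrate=0 bound=2 product=0
t=1: arr=0 -> substrate=0 bound=2 product=0
t=2: arr=2 -> substrate=0 bound=4 product=0
t=3: arr=3 -> substrate=1 bound=4 product=2
t=4: arr=1 -> substrate=2 bound=4 product=2
t=5: arr=0 -> substrate=0 bound=4 product=4
t=6: arr=0 -> substrate=0 bound=2 product=6
t=7: arr=1 -> substrate=0 bound=3 product=6
t=8: arr=3 -> substrate=0 bound=4 product=8

Answer: 2 2 4 4 4 4 2 3 4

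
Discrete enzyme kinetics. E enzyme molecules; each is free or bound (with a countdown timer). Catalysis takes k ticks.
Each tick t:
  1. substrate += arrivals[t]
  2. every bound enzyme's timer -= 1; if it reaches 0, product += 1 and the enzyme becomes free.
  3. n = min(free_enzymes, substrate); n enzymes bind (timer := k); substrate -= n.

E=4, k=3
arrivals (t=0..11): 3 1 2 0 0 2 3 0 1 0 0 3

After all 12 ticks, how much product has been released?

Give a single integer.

Answer: 12

Derivation:
t=0: arr=3 -> substrate=0 bound=3 product=0
t=1: arr=1 -> substrate=0 bound=4 product=0
t=2: arr=2 -> substrate=2 bound=4 product=0
t=3: arr=0 -> substrate=0 bound=3 product=3
t=4: arr=0 -> substrate=0 bound=2 product=4
t=5: arr=2 -> substrate=0 bound=4 product=4
t=6: arr=3 -> substrate=1 bound=4 product=6
t=7: arr=0 -> substrate=1 bound=4 product=6
t=8: arr=1 -> substrate=0 bound=4 product=8
t=9: arr=0 -> substrate=0 bound=2 product=10
t=10: arr=0 -> substrate=0 bound=2 product=10
t=11: arr=3 -> substrate=0 bound=3 product=12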